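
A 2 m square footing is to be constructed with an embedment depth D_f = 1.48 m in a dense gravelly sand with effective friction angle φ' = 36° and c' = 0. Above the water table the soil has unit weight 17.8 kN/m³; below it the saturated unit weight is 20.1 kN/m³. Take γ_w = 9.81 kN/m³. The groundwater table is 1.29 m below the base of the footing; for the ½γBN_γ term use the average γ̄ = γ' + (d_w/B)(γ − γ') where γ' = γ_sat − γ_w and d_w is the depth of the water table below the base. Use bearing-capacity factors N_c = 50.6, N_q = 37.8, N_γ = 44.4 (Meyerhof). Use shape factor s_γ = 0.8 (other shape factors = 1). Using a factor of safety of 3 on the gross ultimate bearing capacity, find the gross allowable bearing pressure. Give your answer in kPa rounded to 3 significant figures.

q_all ≈ 511 kPa

Overburden at base level: q = 17.8 × 1.48 = 26.344 kPa.
The water table is 1.29 m below the base (< B = 2 m), so the ½γBN_γ term uses γ̄ = γ' + (d_w/B)(γ − γ') = 10.29 + (1.29/2)(17.8 − 10.29) = 15.134 kN/m³.
Surcharge term q·N_q = 26.344 × 37.8 = 995.8 kPa; self-weight term 0.5·γ·B·N_γ·s_γ = 0.5 × 15.134 × 2 × 44.4 × 0.8 = 537.56 kPa.
q_ult = 995.8 + 537.56 = 1533.4 kPa.
q_all = 1533.4 / 3 = 511.12 kPa.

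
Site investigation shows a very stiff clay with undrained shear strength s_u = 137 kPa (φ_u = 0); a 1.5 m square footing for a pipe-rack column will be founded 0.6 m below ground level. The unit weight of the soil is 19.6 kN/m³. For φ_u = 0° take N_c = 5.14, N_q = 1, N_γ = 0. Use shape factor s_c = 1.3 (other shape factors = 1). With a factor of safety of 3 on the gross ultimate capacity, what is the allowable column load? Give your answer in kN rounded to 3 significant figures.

q = γ·D_f = 19.6 × 0.6 = 11.76 kPa.
c·N_c·s_c = 137 × 5.14 × 1.3 = 915.43 kPa
q·N_q = 11.76 × 1 = 11.76 kPa
q_ult = 915.43 + 11.76 = 927.19 kPa.
Gross allowable pressure q_all = 927.19 / 3 = 309.06 kPa.
Footing area = 2.25 m², so allowable column load = 309.06 × 2.25 = 695.4 kN.

P_all ≈ 695 kN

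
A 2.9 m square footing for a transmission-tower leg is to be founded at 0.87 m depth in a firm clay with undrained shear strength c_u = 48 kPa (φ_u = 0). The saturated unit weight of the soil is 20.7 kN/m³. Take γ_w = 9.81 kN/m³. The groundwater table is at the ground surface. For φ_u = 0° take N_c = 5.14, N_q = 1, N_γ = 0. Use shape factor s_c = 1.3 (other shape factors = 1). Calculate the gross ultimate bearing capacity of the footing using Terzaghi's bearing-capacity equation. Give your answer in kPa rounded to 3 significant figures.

γ' = 20.7 − 9.81 = 10.89 kN/m³ (submerged throughout). q = 10.89 × 0.87 = 9.4743 kPa.
c·N_c·s_c = 48 × 5.14 × 1.3 = 320.74 kPa
q·N_q = 9.4743 × 1 = 9.4743 kPa
q_ult = 320.74 + 9.4743 = 330.21 kPa.

q_ult ≈ 330 kPa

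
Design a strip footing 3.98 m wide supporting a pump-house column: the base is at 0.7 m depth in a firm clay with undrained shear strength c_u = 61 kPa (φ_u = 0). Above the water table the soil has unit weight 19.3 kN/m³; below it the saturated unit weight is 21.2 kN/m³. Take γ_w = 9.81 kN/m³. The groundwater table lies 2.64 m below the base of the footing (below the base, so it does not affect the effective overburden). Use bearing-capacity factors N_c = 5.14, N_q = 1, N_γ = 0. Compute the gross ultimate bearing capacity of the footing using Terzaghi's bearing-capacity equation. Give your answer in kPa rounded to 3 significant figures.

q_ult ≈ 327 kPa

q = γ·D_f = 19.3 × 0.7 = 13.51 kPa.
c·N_c = 61 × 5.14 = 313.54 kPa
q·N_q = 13.51 × 1 = 13.51 kPa
q_ult = 313.54 + 13.51 = 327.05 kPa.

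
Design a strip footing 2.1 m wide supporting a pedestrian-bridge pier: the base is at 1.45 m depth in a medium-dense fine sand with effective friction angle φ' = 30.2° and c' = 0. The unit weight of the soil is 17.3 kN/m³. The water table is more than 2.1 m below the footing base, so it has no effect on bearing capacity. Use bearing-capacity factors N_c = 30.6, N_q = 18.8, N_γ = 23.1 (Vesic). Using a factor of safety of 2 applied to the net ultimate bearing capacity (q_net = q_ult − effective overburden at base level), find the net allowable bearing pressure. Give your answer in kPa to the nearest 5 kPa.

Effective surcharge at the founding depth q = γ·D_f = 17.3 × 1.45 = 25.085 kPa.
q_ult = q·N_q + 0.5·γ·B·N_γ
     = 25.085 × 18.8 + 0.5 × 17.3 × 2.1 × 23.1
     = 471.6 + 419.61 = 891.21 kPa.
Net ultimate: q_net = 891.21 − 25.085 = 866.12 kPa.
q_all(net) = 866.12 / 2 = 433.06 kPa.

q_all(net) ≈ 435 kPa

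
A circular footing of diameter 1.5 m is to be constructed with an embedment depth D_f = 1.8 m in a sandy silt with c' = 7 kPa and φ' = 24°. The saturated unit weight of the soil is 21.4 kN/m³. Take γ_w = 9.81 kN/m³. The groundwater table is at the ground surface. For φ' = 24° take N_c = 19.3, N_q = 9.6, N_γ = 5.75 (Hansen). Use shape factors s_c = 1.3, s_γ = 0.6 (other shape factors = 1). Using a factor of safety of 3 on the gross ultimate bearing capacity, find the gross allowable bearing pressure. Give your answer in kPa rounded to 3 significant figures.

q_all ≈ 135 kPa

γ' = 21.4 − 9.81 = 11.59 kN/m³ (submerged throughout). q = 11.59 × 1.8 = 20.862 kPa; the same γ' applies in the ½γBN_γ term.
c·N_c·s_c = 7 × 19.3 × 1.3 = 175.63 kPa
q·N_q = 20.862 × 9.6 = 200.28 kPa
0.5·γ·B·N_γ·s_γ = 0.5 × 11.59 × 1.5 × 5.75 × 0.6 = 29.989 kPa
q_ult = 175.63 + 200.28 + 29.989 = 405.89 kPa.
q_all = 405.89 / 3 = 135.3 kPa.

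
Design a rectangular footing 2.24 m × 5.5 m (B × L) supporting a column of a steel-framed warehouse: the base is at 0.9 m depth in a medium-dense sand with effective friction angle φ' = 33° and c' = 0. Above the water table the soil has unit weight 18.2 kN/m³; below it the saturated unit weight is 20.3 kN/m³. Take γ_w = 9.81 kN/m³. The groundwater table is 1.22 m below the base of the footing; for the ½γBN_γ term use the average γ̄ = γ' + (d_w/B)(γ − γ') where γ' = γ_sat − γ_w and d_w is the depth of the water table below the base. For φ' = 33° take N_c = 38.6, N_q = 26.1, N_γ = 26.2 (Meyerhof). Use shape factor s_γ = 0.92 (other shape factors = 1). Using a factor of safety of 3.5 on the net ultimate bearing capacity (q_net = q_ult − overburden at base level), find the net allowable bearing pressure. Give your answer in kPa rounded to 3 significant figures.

q_all(net) ≈ 231 kPa

q = γ·D_f = 18.2 × 0.9 = 16.38 kPa.
γ' = 10.49 kN/m³; averaging over the depth B below the base, γ̄ = γ' + (d_w/B)(γ − γ') = 14.689 kN/m³.
q·N_q = 16.38 × 26.1 = 427.52 kPa
0.5·γ·B·N_γ·s_γ = 0.5 × 14.689 × 2.24 × 26.2 × 0.92 = 396.56 kPa
q_ult = 427.52 + 396.56 = 824.07 kPa.
q_net = 824.07 − 16.38 = 807.69 kPa.
q_all(net) = 807.69 / 3.5 = 230.77 kPa.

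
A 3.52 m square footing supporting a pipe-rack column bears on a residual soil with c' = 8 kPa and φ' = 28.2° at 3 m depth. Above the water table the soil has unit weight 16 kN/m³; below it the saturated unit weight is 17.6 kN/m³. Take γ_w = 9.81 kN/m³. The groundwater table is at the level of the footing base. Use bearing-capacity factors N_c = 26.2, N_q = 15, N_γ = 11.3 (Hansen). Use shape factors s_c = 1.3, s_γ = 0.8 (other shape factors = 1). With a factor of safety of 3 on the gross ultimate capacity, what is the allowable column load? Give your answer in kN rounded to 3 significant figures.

P_all ≈ 4610 kN

q = γ·D_f = 16 × 3 = 48 kPa.
For the ½γBN_γ term take γ' = 17.6 − 9.81 = 7.79 kN/m³ (soil below base is submerged).
c·N_c·s_c = 8 × 26.2 × 1.3 = 272.48 kPa
q·N_q = 48 × 15 = 720 kPa
0.5·γ·B·N_γ·s_γ = 0.5 × 7.79 × 3.52 × 11.3 × 0.8 = 123.94 kPa
q_ult = 272.48 + 720 + 123.94 = 1116.4 kPa.
Gross allowable pressure q_all = 1116.4 / 3 = 372.14 kPa.
Footing area = 12.3904 m², so allowable column load = 372.14 × 12.3904 = 4611 kN.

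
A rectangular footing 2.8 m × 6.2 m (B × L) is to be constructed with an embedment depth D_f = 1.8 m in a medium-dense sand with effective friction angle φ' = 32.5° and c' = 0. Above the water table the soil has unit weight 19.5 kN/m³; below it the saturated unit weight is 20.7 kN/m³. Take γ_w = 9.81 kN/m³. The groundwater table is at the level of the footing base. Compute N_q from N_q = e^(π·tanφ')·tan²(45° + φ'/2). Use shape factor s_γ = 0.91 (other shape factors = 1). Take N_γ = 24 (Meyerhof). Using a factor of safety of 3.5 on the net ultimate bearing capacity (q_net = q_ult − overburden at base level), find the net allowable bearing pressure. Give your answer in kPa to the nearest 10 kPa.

N_q = e^(π·tan32.5°)·tan²(61.25°) = 24.58.
Effective surcharge at the founding depth q = γ·D_f = 19.5 × 1.8 = 35.1 kPa.
The water table coincides with the base, so in the self-weight term γ → γ' = 10.89 kN/m³.
q_ult = q·N_q + 0.5·γ·B·N_γ·s_γ
     = 35.1 × 24.585 + 0.5 × 10.89 × 2.8 × 24 × 0.91
     = 862.92 + 332.97 = 1195.9 kPa.
q_net = 1195.9 − 35.1 = 1160.8 kPa.
q_all(net) = 1160.8 / 3.5 = 331.65 kPa.

q_all(net) ≈ 330 kPa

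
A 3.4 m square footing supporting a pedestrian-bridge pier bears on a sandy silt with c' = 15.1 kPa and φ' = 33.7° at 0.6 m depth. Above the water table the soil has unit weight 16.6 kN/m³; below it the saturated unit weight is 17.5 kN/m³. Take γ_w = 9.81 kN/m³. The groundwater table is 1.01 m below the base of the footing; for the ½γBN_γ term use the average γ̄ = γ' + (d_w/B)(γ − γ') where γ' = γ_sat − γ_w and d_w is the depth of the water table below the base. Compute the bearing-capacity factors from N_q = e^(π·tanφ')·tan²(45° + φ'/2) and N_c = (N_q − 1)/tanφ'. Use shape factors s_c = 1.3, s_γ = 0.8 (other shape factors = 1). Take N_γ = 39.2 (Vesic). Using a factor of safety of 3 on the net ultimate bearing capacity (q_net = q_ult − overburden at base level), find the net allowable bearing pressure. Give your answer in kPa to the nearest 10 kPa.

q_all(net) ≈ 540 kPa

N_q = e^(π·tan33.7°)·tan²(61.85°) = 28.39; N_c = (N_q − 1)/tanφ' = 41.06.
q = γ·D_f = 16.6 × 0.6 = 9.96 kPa.
γ' = 7.69 kN/m³; averaging over the depth B below the base, γ̄ = γ' + (d_w/B)(γ − γ') = 10.337 kN/m³.
c·N_c·s_c = 15.1 × 41.063 × 1.3 = 806.07 kPa
q·N_q = 9.96 × 28.386 = 282.72 kPa
0.5·γ·B·N_γ·s_γ = 0.5 × 10.337 × 3.4 × 39.2 × 0.8 = 551.08 kPa
q_ult = 806.07 + 282.72 + 551.08 = 1639.9 kPa.
q_net = 1639.9 − 9.96 = 1629.9 kPa.
q_all(net) = 1629.9 / 3 = 543.3 kPa.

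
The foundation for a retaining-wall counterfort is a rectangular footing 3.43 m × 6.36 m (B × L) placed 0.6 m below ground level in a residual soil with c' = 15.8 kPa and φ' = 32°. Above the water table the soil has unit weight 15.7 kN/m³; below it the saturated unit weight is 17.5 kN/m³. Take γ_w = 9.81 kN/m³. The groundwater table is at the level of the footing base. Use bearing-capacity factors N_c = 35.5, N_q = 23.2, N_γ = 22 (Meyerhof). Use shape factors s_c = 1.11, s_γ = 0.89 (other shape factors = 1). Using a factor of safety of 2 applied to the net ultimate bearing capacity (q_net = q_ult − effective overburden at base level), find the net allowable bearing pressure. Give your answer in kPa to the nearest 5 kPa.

Effective surcharge at the founding depth q = γ·D_f = 15.7 × 0.6 = 9.42 kPa.
The water table coincides with the base, so in the self-weight term γ → γ' = 7.69 kN/m³.
q_ult = c·N_c·s_c + q·N_q + 0.5·γ·B·N_γ·s_γ
     = 15.8 × 35.5 × 1.11 + 9.42 × 23.2 + 0.5 × 7.69 × 3.43 × 22 × 0.89
     = 622.6 + 218.54 + 258.23 = 1099.4 kPa.
Net ultimate: q_net = 1099.4 − 9.42 = 1090 kPa.
q_all(net) = 1090 / 2 = 544.98 kPa.

q_all(net) ≈ 545 kPa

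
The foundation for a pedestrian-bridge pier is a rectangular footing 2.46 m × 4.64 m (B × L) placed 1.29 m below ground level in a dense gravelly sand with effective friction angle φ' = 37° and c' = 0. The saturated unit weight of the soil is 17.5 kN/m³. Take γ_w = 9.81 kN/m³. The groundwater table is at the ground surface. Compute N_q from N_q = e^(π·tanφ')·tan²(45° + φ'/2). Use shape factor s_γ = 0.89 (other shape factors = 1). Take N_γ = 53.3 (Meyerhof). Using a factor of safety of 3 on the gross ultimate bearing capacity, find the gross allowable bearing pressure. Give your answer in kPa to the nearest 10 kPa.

q_all ≈ 290 kPa

N_q = e^(π·tan37°)·tan²(63.5°) = 42.92.
γ' = 17.5 − 9.81 = 7.69 kN/m³ (submerged throughout). q = 7.69 × 1.29 = 9.9201 kPa; the same γ' applies in the ½γBN_γ term.
q·N_q = 9.9201 × 42.92 = 425.77 kPa
0.5·γ·B·N_γ·s_γ = 0.5 × 7.69 × 2.46 × 53.3 × 0.89 = 448.69 kPa
q_ult = 425.77 + 448.69 = 874.46 kPa.
q_all = 874.46 / 3 = 291.49 kPa.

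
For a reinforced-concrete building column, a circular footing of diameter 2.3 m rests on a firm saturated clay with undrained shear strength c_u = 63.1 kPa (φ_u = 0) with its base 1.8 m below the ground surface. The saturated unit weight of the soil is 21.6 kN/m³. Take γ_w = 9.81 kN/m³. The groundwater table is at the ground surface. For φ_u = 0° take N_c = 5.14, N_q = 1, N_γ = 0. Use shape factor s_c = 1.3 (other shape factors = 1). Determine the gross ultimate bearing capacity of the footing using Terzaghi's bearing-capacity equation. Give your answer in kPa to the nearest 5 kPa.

q_ult ≈ 445 kPa

With the water table at the surface the whole profile is submerged: γ' = 21.6 − 9.81 = 11.79 kN/m³, so q = γ'·D_f = 21.222 kPa.
q_ult = c·N_c·s_c + q·N_q
     = 63.1 × 5.14 × 1.3 + 21.222 × 1
     = 421.63 + 21.222 = 442.86 kPa.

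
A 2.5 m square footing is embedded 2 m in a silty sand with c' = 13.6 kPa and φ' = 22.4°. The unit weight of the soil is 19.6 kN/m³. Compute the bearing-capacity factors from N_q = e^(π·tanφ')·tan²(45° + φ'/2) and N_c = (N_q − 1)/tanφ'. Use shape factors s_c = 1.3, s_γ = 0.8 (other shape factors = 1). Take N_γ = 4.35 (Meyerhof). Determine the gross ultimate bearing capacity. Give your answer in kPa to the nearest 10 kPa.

tan22.4° = 0.4122, so N_q = e^(π×0.4122)·tan²(56.2°) = 3.651 × 2.231 = 8.15.
N_c = (8.15 − 1)/tan22.4° = 17.34.
Overburden at base level: q = 19.6 × 2 = 39.2 kPa.
Cohesion term c·N_c·s_c = 13.6 × 17.337 × 1.3 = 306.52 kPa; surcharge term q·N_q = 39.2 × 8.1457 = 319.31 kPa; self-weight term 0.5·γ·B·N_γ·s_γ = 0.5 × 19.6 × 2.5 × 4.35 × 0.8 = 85.26 kPa.
q_ult = 306.52 + 319.31 + 85.26 = 711.09 kPa.

q_ult ≈ 710 kPa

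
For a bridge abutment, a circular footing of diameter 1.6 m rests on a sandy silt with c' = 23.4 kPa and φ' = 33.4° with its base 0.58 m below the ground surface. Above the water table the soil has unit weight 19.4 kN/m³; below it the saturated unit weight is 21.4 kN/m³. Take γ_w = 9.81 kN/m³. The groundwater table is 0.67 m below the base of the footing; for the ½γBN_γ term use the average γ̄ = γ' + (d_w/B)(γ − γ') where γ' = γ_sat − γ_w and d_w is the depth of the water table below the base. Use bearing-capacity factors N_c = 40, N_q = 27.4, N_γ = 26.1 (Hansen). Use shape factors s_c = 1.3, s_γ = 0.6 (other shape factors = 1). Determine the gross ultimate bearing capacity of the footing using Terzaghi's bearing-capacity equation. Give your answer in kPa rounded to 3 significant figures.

q_ult ≈ 1710 kPa

q = γ·D_f = 19.4 × 0.58 = 11.252 kPa.
γ' = 11.59 kN/m³; averaging over the depth B below the base, γ̄ = γ' + (d_w/B)(γ − γ') = 14.86 kN/m³.
c·N_c·s_c = 23.4 × 40 × 1.3 = 1216.8 kPa
q·N_q = 11.252 × 27.4 = 308.3 kPa
0.5·γ·B·N_γ·s_γ = 0.5 × 14.86 × 1.6 × 26.1 × 0.6 = 186.17 kPa
q_ult = 1216.8 + 308.3 + 186.17 = 1711.3 kPa.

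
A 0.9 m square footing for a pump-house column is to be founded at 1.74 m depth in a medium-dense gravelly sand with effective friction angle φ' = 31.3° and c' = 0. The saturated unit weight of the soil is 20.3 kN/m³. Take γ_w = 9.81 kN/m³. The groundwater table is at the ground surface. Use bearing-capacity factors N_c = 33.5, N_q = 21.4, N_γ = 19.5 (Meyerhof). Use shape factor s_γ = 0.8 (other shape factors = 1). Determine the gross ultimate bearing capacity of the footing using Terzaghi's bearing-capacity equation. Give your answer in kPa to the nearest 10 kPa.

With the water table at the surface the whole profile is submerged: γ' = 20.3 − 9.81 = 10.49 kN/m³, so q = γ'·D_f = 18.253 kPa; the same γ' applies in the ½γBN_γ term.
q_ult = q·N_q + 0.5·γ·B·N_γ·s_γ
     = 18.253 × 21.4 + 0.5 × 10.49 × 0.9 × 19.5 × 0.8
     = 390.61 + 73.64 = 464.25 kPa.

q_ult ≈ 460 kPa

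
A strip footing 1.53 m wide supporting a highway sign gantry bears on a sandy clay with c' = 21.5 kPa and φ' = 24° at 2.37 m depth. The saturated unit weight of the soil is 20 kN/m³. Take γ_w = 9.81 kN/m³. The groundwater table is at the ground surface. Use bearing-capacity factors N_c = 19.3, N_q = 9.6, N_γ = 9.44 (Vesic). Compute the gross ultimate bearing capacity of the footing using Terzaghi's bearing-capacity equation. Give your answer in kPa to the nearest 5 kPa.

q_ult ≈ 720 kPa

Water table at ground surface, so effective unit weight γ' = 20 − 9.81 = 10.19 kN/m³ is used throughout; overburden q = 10.19 × 2.37 = 24.15 kPa; the same γ' applies in the ½γBN_γ term.
Cohesion term c·N_c = 21.5 × 19.3 = 414.95 kPa; surcharge term q·N_q = 24.15 × 9.6 = 231.84 kPa; self-weight term 0.5·γ·B·N_γ = 0.5 × 10.19 × 1.53 × 9.44 = 73.588 kPa.
q_ult = 414.95 + 231.84 + 73.588 = 720.38 kPa.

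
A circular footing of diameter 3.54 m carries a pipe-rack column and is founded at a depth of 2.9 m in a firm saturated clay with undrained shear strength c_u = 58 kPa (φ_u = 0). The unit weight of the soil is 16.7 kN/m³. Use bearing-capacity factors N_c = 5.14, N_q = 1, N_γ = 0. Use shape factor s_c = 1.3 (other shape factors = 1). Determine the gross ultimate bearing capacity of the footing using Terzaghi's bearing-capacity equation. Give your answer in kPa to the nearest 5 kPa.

q_ult ≈ 435 kPa

Effective surcharge at the founding depth q = γ·D_f = 16.7 × 2.9 = 48.43 kPa.
q_ult = c·N_c·s_c + q·N_q
     = 58 × 5.14 × 1.3 + 48.43 × 1
     = 387.56 + 48.43 = 435.99 kPa.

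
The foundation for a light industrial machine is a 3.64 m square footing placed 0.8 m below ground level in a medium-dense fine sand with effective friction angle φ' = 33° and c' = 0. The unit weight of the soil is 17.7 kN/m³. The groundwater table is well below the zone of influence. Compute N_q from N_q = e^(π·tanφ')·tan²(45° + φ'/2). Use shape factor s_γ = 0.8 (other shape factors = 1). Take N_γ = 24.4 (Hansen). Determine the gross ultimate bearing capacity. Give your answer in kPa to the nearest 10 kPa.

tan33° = 0.6494, so N_q = e^(π×0.6494)·tan²(61.5°) = 7.692 × 3.392 = 26.09.
Overburden at base level: q = 17.7 × 0.8 = 14.16 kPa.
Surcharge term q·N_q = 14.16 × 26.092 = 369.46 kPa; self-weight term 0.5·γ·B·N_γ·s_γ = 0.5 × 17.7 × 3.64 × 24.4 × 0.8 = 628.82 kPa.
q_ult = 369.46 + 628.82 = 998.28 kPa.

q_ult ≈ 1000 kPa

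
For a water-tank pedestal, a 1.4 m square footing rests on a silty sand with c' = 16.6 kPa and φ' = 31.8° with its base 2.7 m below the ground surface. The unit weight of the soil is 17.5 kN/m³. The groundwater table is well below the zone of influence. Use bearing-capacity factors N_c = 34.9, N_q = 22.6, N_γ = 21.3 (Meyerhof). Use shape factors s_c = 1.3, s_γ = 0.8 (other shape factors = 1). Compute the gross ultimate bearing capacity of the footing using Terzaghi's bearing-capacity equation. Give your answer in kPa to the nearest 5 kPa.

q_ult ≈ 2030 kPa

Effective surcharge at the founding depth q = γ·D_f = 17.5 × 2.7 = 47.25 kPa.
q_ult = c·N_c·s_c + q·N_q + 0.5·γ·B·N_γ·s_γ
     = 16.6 × 34.9 × 1.3 + 47.25 × 22.6 + 0.5 × 17.5 × 1.4 × 21.3 × 0.8
     = 753.14 + 1067.9 + 208.74 = 2029.7 kPa.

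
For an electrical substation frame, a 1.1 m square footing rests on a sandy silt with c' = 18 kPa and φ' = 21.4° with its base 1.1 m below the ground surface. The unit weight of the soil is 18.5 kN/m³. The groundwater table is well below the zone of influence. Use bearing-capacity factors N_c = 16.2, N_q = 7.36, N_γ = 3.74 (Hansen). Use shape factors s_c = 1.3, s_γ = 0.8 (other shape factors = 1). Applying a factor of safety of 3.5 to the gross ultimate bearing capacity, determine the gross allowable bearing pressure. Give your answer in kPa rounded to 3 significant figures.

q_all ≈ 160 kPa

Effective surcharge at the founding depth q = γ·D_f = 18.5 × 1.1 = 20.35 kPa.
q_ult = c·N_c·s_c + q·N_q + 0.5·γ·B·N_γ·s_γ
     = 18 × 16.2 × 1.3 + 20.35 × 7.36 + 0.5 × 18.5 × 1.1 × 3.74 × 0.8
     = 379.08 + 149.78 + 30.444 = 559.3 kPa.
q_all = q_ult / FS = 559.3 / 3.5 = 159.8 kPa.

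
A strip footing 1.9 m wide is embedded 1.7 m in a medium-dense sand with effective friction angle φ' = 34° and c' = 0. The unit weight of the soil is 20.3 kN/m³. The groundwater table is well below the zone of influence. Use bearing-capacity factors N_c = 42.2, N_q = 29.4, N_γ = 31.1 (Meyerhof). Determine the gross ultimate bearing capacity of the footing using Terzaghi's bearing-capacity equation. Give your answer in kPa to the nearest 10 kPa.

Overburden at base level: q = 20.3 × 1.7 = 34.51 kPa.
Surcharge term q·N_q = 34.51 × 29.4 = 1014.6 kPa; self-weight term 0.5·γ·B·N_γ = 0.5 × 20.3 × 1.9 × 31.1 = 599.76 kPa.
q_ult = 1014.6 + 599.76 = 1614.4 kPa.

q_ult ≈ 1610 kPa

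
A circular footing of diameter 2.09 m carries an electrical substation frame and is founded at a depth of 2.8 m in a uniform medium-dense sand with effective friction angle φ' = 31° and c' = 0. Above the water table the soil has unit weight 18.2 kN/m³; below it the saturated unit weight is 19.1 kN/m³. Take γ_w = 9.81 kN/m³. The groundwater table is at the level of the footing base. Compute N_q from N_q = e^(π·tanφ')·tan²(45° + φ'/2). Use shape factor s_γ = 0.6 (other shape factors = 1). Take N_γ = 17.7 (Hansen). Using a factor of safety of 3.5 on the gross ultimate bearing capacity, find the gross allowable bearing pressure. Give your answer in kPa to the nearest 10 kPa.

q_all ≈ 330 kPa

N_q = e^(π·tan31°)·tan²(60.5°) = 20.63.
Effective surcharge at the founding depth q = γ·D_f = 18.2 × 2.8 = 50.96 kPa.
The water table coincides with the base, so in the self-weight term γ → γ' = 9.29 kN/m³.
q_ult = q·N_q + 0.5·γ·B·N_γ·s_γ
     = 50.96 × 20.631 + 0.5 × 9.29 × 2.09 × 17.7 × 0.6
     = 1051.3 + 103.1 = 1154.4 kPa.
q_all = 1154.4 / 3.5 = 329.84 kPa.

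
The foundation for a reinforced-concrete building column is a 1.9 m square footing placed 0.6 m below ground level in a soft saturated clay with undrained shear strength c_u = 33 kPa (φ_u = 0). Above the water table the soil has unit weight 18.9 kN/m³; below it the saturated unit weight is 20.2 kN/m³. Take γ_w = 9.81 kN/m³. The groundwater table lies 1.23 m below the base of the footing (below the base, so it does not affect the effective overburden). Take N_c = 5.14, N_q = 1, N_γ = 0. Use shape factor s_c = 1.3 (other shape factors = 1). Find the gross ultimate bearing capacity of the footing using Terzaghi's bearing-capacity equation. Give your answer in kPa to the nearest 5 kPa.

q_ult ≈ 230 kPa

Effective surcharge at the founding depth q = γ·D_f = 18.9 × 0.6 = 11.34 kPa.
q_ult = c·N_c·s_c + q·N_q
     = 33 × 5.14 × 1.3 + 11.34 × 1
     = 220.51 + 11.34 = 231.85 kPa.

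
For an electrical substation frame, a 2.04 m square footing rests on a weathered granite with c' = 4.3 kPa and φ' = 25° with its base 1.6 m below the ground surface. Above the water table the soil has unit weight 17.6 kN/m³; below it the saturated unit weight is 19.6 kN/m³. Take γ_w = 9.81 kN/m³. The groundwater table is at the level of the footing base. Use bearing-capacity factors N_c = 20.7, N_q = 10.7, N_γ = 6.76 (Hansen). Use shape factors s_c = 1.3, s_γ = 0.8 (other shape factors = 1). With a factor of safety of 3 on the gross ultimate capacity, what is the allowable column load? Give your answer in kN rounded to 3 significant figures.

P_all ≈ 653 kN

Effective surcharge at the founding depth q = γ·D_f = 17.6 × 1.6 = 28.16 kPa.
The water table coincides with the base, so in the self-weight term γ → γ' = 9.79 kN/m³.
q_ult = c·N_c·s_c + q·N_q + 0.5·γ·B·N_γ·s_γ
     = 4.3 × 20.7 × 1.3 + 28.16 × 10.7 + 0.5 × 9.79 × 2.04 × 6.76 × 0.8
     = 115.71 + 301.31 + 54.003 = 471.03 kPa.
Gross allowable pressure q_all = 471.03 / 3 = 157.01 kPa.
Footing area = 4.1616 m², so allowable column load = 157.01 × 4.1616 = 653.41 kN.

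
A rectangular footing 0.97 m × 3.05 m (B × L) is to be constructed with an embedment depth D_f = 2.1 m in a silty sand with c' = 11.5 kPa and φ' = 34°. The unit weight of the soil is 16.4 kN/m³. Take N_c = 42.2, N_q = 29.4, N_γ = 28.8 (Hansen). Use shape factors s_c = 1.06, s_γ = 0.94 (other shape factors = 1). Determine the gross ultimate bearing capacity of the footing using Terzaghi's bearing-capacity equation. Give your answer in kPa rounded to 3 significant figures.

Effective surcharge at the founding depth q = γ·D_f = 16.4 × 2.1 = 34.44 kPa.
q_ult = c·N_c·s_c + q·N_q + 0.5·γ·B·N_γ·s_γ
     = 11.5 × 42.2 × 1.06 + 34.44 × 29.4 + 0.5 × 16.4 × 0.97 × 28.8 × 0.94
     = 514.42 + 1012.5 + 215.33 = 1742.3 kPa.

q_ult ≈ 1740 kPa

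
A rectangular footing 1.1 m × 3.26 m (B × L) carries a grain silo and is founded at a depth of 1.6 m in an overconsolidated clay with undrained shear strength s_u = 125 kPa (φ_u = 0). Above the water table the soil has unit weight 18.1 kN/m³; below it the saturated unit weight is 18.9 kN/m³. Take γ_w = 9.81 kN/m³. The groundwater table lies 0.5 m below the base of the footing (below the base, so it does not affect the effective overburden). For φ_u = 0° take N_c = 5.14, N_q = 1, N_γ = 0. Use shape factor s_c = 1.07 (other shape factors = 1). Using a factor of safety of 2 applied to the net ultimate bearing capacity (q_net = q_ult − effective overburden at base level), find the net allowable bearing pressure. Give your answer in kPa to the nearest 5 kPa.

Effective surcharge at the founding depth q = γ·D_f = 18.1 × 1.6 = 28.96 kPa.
q_ult = c·N_c·s_c + q·N_q
     = 125 × 5.14 × 1.07 + 28.96 × 1
     = 687.48 + 28.96 = 716.44 kPa.
Net ultimate: q_net = 716.44 − 28.96 = 687.48 kPa.
q_all(net) = 687.48 / 2 = 343.74 kPa.

q_all(net) ≈ 345 kPa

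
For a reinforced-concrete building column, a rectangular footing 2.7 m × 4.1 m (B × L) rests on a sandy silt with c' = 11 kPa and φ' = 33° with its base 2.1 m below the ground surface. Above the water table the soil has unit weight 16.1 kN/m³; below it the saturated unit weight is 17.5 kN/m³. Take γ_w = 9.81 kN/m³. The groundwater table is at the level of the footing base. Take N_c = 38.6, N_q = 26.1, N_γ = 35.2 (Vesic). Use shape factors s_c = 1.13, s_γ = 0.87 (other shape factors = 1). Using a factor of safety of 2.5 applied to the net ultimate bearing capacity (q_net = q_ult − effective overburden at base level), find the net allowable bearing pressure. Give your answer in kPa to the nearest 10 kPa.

Overburden at base level: q = 16.1 × 2.1 = 33.81 kPa.
Below the base the soil is submerged, so the ½γBN_γ term uses γ' = 17.5 − 9.81 = 7.69 kN/m³.
Cohesion term c·N_c·s_c = 11 × 38.6 × 1.13 = 479.8 kPa; surcharge term q·N_q = 33.81 × 26.1 = 882.44 kPa; self-weight term 0.5·γ·B·N_γ·s_γ = 0.5 × 7.69 × 2.7 × 35.2 × 0.87 = 317.92 kPa.
q_ult = 479.8 + 882.44 + 317.92 = 1680.2 kPa.
Net ultimate: q_net = 1680.2 − 33.81 = 1646.4 kPa.
q_all(net) = 1646.4 / 2.5 = 658.54 kPa.

q_all(net) ≈ 660 kPa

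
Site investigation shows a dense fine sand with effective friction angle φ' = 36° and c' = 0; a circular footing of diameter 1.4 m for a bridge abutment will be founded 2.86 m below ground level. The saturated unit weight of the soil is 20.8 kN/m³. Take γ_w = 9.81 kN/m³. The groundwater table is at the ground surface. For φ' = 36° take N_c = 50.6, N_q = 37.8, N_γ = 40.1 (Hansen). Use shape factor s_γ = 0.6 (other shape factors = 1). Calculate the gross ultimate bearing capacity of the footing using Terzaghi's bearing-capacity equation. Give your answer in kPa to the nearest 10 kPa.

q_ult ≈ 1370 kPa

With the water table at the surface the whole profile is submerged: γ' = 20.8 − 9.81 = 10.99 kN/m³, so q = γ'·D_f = 31.431 kPa; the same γ' applies in the ½γBN_γ term.
q_ult = q·N_q + 0.5·γ·B·N_γ·s_γ
     = 31.431 × 37.8 + 0.5 × 10.99 × 1.4 × 40.1 × 0.6
     = 1188.1 + 185.09 = 1373.2 kPa.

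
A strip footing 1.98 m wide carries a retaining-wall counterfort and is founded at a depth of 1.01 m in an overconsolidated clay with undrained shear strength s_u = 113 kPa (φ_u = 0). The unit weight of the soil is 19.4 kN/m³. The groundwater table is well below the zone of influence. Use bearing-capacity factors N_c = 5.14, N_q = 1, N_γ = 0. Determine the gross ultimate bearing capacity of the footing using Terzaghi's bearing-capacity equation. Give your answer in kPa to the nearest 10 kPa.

Overburden at base level: q = 19.4 × 1.01 = 19.594 kPa.
Cohesion term c·N_c = 113 × 5.14 = 580.82 kPa; surcharge term q·N_q = 19.594 × 1 = 19.594 kPa.
q_ult = 580.82 + 19.594 = 600.41 kPa.

q_ult ≈ 600 kPa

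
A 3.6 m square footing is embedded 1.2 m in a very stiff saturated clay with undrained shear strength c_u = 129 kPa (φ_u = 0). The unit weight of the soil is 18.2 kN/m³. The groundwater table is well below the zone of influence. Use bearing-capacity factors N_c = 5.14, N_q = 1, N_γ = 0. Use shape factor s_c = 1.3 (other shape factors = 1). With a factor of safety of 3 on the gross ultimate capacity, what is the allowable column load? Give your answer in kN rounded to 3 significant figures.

Overburden at base level: q = 18.2 × 1.2 = 21.84 kPa.
Cohesion term c·N_c·s_c = 129 × 5.14 × 1.3 = 861.98 kPa; surcharge term q·N_q = 21.84 × 1 = 21.84 kPa.
q_ult = 861.98 + 21.84 = 883.82 kPa.
Gross allowable pressure q_all = 883.82 / 3 = 294.61 kPa.
Footing area = 12.96 m², so allowable column load = 294.61 × 12.96 = 3818.1 kN.

P_all ≈ 3820 kN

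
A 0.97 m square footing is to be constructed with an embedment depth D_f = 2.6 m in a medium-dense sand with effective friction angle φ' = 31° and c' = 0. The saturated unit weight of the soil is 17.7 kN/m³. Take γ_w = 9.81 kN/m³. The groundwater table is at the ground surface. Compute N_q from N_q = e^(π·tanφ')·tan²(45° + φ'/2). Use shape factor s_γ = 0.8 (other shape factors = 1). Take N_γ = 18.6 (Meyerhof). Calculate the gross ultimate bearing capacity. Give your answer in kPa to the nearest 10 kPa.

q_ult ≈ 480 kPa

tan31° = 0.6009, so N_q = e^(π×0.6009)·tan²(60.5°) = 6.604 × 3.124 = 20.63.
Water table at ground surface, so effective unit weight γ' = 17.7 − 9.81 = 7.89 kN/m³ is used throughout; overburden q = 7.89 × 2.6 = 20.514 kPa; the same γ' applies in the ½γBN_γ term.
Surcharge term q·N_q = 20.514 × 20.631 = 423.22 kPa; self-weight term 0.5·γ·B·N_γ·s_γ = 0.5 × 7.89 × 0.97 × 18.6 × 0.8 = 56.941 kPa.
q_ult = 423.22 + 56.941 = 480.16 kPa.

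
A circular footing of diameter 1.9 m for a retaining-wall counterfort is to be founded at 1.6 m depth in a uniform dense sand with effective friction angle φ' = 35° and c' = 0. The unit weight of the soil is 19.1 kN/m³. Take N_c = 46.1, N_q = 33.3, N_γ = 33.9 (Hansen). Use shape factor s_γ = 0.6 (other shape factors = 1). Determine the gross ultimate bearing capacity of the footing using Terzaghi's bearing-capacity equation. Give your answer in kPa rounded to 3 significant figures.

Overburden at base level: q = 19.1 × 1.6 = 30.56 kPa.
Surcharge term q·N_q = 30.56 × 33.3 = 1017.6 kPa; self-weight term 0.5·γ·B·N_γ·s_γ = 0.5 × 19.1 × 1.9 × 33.9 × 0.6 = 369.07 kPa.
q_ult = 1017.6 + 369.07 = 1386.7 kPa.

q_ult ≈ 1390 kPa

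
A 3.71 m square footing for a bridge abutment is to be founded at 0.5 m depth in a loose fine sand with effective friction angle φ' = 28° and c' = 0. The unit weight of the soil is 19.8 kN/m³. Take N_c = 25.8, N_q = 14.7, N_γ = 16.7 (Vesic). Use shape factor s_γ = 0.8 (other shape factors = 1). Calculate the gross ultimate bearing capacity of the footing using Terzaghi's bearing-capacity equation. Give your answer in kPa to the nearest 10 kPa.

q_ult ≈ 640 kPa

Overburden at base level: q = 19.8 × 0.5 = 9.9 kPa.
Surcharge term q·N_q = 9.9 × 14.7 = 145.53 kPa; self-weight term 0.5·γ·B·N_γ·s_γ = 0.5 × 19.8 × 3.71 × 16.7 × 0.8 = 490.7 kPa.
q_ult = 145.53 + 490.7 = 636.23 kPa.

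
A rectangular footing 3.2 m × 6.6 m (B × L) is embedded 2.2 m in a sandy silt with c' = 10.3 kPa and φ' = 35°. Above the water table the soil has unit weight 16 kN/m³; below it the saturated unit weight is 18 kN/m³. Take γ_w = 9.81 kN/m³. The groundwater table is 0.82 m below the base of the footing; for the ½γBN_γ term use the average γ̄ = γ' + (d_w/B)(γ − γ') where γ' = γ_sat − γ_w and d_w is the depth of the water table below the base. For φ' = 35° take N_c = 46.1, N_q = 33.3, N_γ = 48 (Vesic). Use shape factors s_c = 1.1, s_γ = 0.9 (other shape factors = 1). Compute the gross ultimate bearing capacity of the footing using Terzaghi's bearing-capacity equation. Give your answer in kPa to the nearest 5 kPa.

Overburden at base level: q = 16 × 2.2 = 35.2 kPa.
The water table is 0.82 m below the base (< B = 3.2 m), so the ½γBN_γ term uses γ̄ = γ' + (d_w/B)(γ − γ') = 8.19 + (0.82/3.2)(16 − 8.19) = 10.191 kN/m³.
Cohesion term c·N_c·s_c = 10.3 × 46.1 × 1.1 = 522.31 kPa; surcharge term q·N_q = 35.2 × 33.3 = 1172.2 kPa; self-weight term 0.5·γ·B·N_γ·s_γ = 0.5 × 10.191 × 3.2 × 48 × 0.9 = 704.42 kPa.
q_ult = 522.31 + 1172.2 + 704.42 = 2398.9 kPa.

q_ult ≈ 2400 kPa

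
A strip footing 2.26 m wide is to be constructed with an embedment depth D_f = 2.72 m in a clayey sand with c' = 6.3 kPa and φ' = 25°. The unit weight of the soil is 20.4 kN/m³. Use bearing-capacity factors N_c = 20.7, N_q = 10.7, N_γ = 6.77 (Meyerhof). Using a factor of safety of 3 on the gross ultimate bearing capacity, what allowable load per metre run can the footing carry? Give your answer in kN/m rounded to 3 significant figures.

≈ 663 kN/m

q = γ·D_f = 20.4 × 2.72 = 55.488 kPa.
c·N_c = 6.3 × 20.7 = 130.41 kPa
q·N_q = 55.488 × 10.7 = 593.72 kPa
0.5·γ·B·N_γ = 0.5 × 20.4 × 2.26 × 6.77 = 156.06 kPa
q_ult = 130.41 + 593.72 + 156.06 = 880.19 kPa.
Gross allowable pressure q_all = 880.19 / 3 = 293.4 kPa.
Allowable wall load = q_all × B = 293.4 × 2.26 = 663.08 kN per metre run.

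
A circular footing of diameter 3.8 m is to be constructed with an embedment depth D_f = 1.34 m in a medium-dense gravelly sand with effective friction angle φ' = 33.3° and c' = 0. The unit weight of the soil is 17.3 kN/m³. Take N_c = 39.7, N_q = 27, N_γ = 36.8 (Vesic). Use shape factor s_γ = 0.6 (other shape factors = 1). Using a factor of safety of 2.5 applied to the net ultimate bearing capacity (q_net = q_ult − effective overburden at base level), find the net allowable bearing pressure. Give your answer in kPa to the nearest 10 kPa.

Effective surcharge at the founding depth q = γ·D_f = 17.3 × 1.34 = 23.182 kPa.
q_ult = q·N_q + 0.5·γ·B·N_γ·s_γ
     = 23.182 × 27 + 0.5 × 17.3 × 3.8 × 36.8 × 0.6
     = 625.91 + 725.77 = 1351.7 kPa.
Net ultimate: q_net = 1351.7 − 23.182 = 1328.5 kPa.
q_all(net) = 1328.5 / 2.5 = 531.4 kPa.

q_all(net) ≈ 530 kPa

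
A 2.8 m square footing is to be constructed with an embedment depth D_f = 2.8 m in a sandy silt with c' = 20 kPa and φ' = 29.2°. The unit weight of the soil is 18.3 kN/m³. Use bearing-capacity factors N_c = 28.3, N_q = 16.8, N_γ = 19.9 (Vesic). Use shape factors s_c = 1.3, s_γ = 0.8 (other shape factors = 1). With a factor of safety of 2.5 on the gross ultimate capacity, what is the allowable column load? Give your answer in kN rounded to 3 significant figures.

Effective surcharge at the founding depth q = γ·D_f = 18.3 × 2.8 = 51.24 kPa.
q_ult = c·N_c·s_c + q·N_q + 0.5·γ·B·N_γ·s_γ
     = 20 × 28.3 × 1.3 + 51.24 × 16.8 + 0.5 × 18.3 × 2.8 × 19.9 × 0.8
     = 735.8 + 860.83 + 407.87 = 2004.5 kPa.
Gross allowable pressure q_all = 2004.5 / 2.5 = 801.8 kPa.
Footing area = 7.84 m², so allowable column load = 801.8 × 7.84 = 6286.1 kN.

P_all ≈ 6290 kN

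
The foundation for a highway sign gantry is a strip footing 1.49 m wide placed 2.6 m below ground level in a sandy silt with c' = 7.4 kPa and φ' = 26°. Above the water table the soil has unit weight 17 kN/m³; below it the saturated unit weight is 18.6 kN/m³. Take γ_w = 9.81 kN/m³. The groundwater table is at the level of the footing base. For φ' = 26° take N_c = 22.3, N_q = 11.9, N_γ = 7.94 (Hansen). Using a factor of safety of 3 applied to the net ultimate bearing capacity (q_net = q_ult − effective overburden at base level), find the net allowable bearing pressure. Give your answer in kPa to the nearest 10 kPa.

Overburden at base level: q = 17 × 2.6 = 44.2 kPa.
Below the base the soil is submerged, so the ½γBN_γ term uses γ' = 18.6 − 9.81 = 8.79 kN/m³.
Cohesion term c·N_c = 7.4 × 22.3 = 165.02 kPa; surcharge term q·N_q = 44.2 × 11.9 = 525.98 kPa; self-weight term 0.5·γ·B·N_γ = 0.5 × 8.79 × 1.49 × 7.94 = 51.995 kPa.
q_ult = 165.02 + 525.98 + 51.995 = 743 kPa.
Net ultimate: q_net = 743 − 44.2 = 698.8 kPa.
q_all(net) = 698.8 / 3 = 232.93 kPa.

q_all(net) ≈ 230 kPa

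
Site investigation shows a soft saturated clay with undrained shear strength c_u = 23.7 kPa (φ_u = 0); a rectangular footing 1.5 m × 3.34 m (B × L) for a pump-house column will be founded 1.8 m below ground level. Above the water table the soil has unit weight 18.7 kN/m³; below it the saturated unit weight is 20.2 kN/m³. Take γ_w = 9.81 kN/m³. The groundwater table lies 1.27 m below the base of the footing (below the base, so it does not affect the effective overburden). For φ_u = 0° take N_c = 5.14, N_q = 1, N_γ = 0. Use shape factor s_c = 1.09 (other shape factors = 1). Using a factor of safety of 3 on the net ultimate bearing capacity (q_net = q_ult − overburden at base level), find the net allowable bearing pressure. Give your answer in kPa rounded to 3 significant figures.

Overburden at base level: q = 18.7 × 1.8 = 33.66 kPa.
Cohesion term c·N_c·s_c = 23.7 × 5.14 × 1.09 = 132.78 kPa; surcharge term q·N_q = 33.66 × 1 = 33.66 kPa.
q_ult = 132.78 + 33.66 = 166.44 kPa.
q_net = 166.44 − 33.66 = 132.78 kPa.
q_all(net) = 132.78 / 3 = 44.261 kPa.

q_all(net) ≈ 44.3 kPa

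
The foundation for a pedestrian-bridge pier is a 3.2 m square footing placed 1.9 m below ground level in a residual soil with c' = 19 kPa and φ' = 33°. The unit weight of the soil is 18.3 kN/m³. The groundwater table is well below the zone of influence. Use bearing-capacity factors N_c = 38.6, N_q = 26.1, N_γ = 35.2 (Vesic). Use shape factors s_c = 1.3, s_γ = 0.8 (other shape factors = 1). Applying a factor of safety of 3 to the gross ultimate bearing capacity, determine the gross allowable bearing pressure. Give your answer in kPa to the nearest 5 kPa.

Effective surcharge at the founding depth q = γ·D_f = 18.3 × 1.9 = 34.77 kPa.
q_ult = c·N_c·s_c + q·N_q + 0.5·γ·B·N_γ·s_γ
     = 19 × 38.6 × 1.3 + 34.77 × 26.1 + 0.5 × 18.3 × 3.2 × 35.2 × 0.8
     = 953.42 + 907.5 + 824.52 = 2685.4 kPa.
q_all = q_ult / FS = 2685.4 / 3 = 895.15 kPa.

q_all ≈ 895 kPa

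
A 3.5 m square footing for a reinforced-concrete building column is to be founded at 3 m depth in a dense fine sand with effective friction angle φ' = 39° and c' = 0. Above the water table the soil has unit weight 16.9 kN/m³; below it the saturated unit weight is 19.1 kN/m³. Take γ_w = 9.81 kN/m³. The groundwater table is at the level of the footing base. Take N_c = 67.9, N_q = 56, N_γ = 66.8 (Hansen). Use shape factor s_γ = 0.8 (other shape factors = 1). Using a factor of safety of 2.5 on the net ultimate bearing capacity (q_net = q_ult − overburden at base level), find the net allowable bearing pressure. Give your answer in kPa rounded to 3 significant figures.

q_all(net) ≈ 1460 kPa

Overburden at base level: q = 16.9 × 3 = 50.7 kPa.
Below the base the soil is submerged, so the ½γBN_γ term uses γ' = 19.1 − 9.81 = 9.29 kN/m³.
Surcharge term q·N_q = 50.7 × 56 = 2839.2 kPa; self-weight term 0.5·γ·B·N_γ·s_γ = 0.5 × 9.29 × 3.5 × 66.8 × 0.8 = 868.8 kPa.
q_ult = 2839.2 + 868.8 = 3708 kPa.
q_net = 3708 − 50.7 = 3657.3 kPa.
q_all(net) = 3657.3 / 2.5 = 1462.9 kPa.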